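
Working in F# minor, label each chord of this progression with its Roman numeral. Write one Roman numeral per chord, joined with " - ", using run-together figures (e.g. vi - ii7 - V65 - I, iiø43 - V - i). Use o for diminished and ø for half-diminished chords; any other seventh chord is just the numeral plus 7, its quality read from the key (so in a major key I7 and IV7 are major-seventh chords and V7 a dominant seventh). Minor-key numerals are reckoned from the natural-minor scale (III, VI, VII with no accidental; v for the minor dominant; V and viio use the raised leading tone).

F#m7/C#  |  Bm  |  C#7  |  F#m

F#m7/C#: root F# is the tonic; minor seventh chord there is i43.
Bm: root B is the subdominant; minor triad there is iv.
C#7 has root C#, degree 5 in F# minor, so V7.
F#m: root F# is the tonic; minor triad there is i.

i43 - iv - V7 - i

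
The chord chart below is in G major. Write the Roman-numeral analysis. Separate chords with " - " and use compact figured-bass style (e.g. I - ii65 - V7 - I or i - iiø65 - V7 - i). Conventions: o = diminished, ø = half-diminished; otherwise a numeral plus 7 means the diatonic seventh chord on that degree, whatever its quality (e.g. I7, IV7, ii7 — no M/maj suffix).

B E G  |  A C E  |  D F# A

B-E-G has root E, degree 6 in G major, so vi64.
A-C-E: root A is the supertonic; minor triad there is ii.
D-F#-A: major triad on D = scale degree 5 → V.

vi64 - ii - V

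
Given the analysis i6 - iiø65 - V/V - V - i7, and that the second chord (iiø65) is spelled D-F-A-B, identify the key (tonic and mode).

The chord Bm7b5/D is a half-diminished seventh chord rooted on B; its label is iiø65.
If B is scale degree 2 and the mode makes that degree carry a half-diminished seventh chord, the tonic is A and the mode is minor.

A minor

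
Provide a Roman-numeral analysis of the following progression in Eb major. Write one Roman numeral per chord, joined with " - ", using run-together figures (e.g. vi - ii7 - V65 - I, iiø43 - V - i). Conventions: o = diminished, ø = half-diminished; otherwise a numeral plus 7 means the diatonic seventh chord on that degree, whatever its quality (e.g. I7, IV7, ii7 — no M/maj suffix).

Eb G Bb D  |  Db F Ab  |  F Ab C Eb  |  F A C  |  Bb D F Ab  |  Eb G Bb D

Eb-G-Bb-D: major seventh chord on Eb = scale degree 1 → I7.
Db-F-Ab: Db with this quality isn't in the key; it's bVII, borrowed from the parallel minor.
F-Ab-C-Eb: root F is the supertonic; minor seventh chord there is ii7.
F-A-C: a major triad on F, the applied dominant of V → V/V.
Bb-D-F-Ab has root Bb, degree 5 in Eb major, so V7.
Eb-G-Bb-D: major seventh chord on Eb = scale degree 1 → I7.

I7 - bVII - ii7 - V/V - V7 - I7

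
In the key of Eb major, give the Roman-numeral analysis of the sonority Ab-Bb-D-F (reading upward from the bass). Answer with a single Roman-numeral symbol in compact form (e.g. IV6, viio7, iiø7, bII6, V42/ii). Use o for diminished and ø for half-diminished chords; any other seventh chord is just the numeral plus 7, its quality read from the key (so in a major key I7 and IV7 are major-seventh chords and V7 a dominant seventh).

The pitches Bb-D-F-Ab form a dominant seventh chord rooted on Bb.
In Eb major, Bb is the dominant; the diatonic dominant seventh chord there is V7.
With Ab in the bass the chord is in third inversion, so the figured bass is 42.

V42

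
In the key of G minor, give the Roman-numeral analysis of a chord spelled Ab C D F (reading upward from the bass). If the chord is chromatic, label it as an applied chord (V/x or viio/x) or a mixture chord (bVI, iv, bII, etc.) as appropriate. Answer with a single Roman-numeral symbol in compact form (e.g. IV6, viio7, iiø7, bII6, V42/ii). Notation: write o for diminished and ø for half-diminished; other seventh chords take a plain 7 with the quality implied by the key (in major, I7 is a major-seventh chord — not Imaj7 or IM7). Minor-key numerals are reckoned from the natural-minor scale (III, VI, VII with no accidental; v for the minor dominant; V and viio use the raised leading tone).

viiø43/VI

The pitches D-F-Ab-C form a half-diminished seventh chord rooted on D.
D sits a half step below Eb (VI in G minor); a diminished chord there is the applied leading-tone chord of VI.
With Ab in the bass the chord is in second inversion, so the figured bass is 43.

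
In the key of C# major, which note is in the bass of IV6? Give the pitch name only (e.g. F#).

A#

IV in C# major has root F#; the chord is F#-A#-C#.
The figure 6 means first inversion — the third is in the bass.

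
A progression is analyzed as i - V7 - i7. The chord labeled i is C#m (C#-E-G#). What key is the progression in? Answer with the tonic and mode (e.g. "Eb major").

The anchor chord is a minor triad on C#, labeled i.
If C# is scale degree 1 and the mode makes that degree carry a minor triad, the tonic is C# and the mode is minor.

C# minor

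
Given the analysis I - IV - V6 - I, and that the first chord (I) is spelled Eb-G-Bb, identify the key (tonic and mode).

Eb major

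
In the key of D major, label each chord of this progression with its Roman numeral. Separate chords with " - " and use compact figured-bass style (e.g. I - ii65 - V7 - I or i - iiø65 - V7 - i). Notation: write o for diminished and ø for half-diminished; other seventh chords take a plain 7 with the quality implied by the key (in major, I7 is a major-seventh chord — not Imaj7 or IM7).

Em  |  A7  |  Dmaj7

Em has root E, degree 2 in D major, so ii.
A7: root A is the dominant; dominant seventh chord there is V7.
Dmaj7: major seventh chord on D = scale degree 1 → I7.

ii - V7 - I7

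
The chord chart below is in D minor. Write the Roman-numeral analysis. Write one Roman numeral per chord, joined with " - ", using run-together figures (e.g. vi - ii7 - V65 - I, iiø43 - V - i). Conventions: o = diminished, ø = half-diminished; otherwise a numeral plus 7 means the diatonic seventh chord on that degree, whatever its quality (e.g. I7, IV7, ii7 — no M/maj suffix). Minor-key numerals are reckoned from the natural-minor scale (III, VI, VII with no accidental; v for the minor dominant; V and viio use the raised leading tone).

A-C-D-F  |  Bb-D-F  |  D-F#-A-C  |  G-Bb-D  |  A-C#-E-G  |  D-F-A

i43 - VI - V7/iv - iv - V7 - i

A-C-D-F has root D, degree 1 in D minor, so i43.
Bb-D-F: major triad on Bb = scale degree 6 → VI.
D-F#-A-C is the secondary dominant of iv (dominant seventh chord on D): V7/iv.
G-Bb-D: minor triad on G = scale degree 4 → iv.
A-C#-E-G: root A is the dominant; dominant seventh chord there is V7.
D-F-A: root D is the tonic; minor triad there is i.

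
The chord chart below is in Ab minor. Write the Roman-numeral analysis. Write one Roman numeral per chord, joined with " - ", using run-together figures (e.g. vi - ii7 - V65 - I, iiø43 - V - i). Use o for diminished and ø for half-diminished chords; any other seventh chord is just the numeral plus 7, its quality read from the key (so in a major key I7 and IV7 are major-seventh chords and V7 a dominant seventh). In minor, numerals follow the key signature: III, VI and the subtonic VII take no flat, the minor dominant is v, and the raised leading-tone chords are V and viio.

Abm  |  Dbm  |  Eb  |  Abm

Abm has root Ab, degree 1 in Ab minor, so i.
Dbm: root Db is the subdominant; minor triad there is iv.
Eb: root Eb is the dominant; major triad there is V.
Abm has root Ab, degree 1 in Ab minor, so i.

i - iv - V - i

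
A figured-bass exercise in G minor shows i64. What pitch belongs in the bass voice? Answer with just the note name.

i in G minor has root G; the chord is G-Bb-D.
The figure 64 means second inversion — the fifth is in the bass.

D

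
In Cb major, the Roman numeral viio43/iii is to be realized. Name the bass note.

Ab

The applied chord viio43/iii is rooted on D: D-F-Ab-Cb.
The figure 43 means second inversion — the fifth is in the bass.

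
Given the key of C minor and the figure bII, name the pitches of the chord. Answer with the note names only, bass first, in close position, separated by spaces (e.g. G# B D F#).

bII is the Neapolitan chord — a major triad on the lowered second degree. In C minor that root is Db.
So the chord is Db-F-Ab, a major triad.

Db F Ab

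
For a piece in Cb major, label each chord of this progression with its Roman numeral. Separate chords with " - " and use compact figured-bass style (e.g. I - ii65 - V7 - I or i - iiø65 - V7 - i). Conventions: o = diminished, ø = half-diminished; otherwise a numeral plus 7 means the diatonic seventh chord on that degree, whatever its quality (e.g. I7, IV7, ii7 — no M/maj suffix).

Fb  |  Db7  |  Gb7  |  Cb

IV - V7/V - V7 - I

Fb: major triad on Fb = scale degree 4 → IV.
Db7: chromatic; Db is V of V, so V7/V.
Gb7: dominant seventh chord on Gb = scale degree 5 → V7.
Cb: major triad on Cb = scale degree 1 → I.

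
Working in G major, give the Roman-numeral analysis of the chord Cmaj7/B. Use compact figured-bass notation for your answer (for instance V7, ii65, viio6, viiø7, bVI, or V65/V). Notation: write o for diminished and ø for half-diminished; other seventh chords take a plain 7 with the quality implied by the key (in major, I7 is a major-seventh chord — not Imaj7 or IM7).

The pitches C-E-G-B form a major seventh chord rooted on C.
C is scale degree 4 in G major, and a major seventh chord on that degree is written IV7.
With B in the bass the chord is in third inversion, so the figured bass is 42.

IV42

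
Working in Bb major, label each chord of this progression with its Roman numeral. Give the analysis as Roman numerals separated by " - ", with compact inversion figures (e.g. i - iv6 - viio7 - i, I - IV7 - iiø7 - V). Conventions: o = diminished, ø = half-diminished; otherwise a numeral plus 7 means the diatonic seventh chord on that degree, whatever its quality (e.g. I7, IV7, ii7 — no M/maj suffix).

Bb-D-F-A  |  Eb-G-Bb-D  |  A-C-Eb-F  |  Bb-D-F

Bb-D-F-A: root Bb is the tonic; major seventh chord there is I7.
Eb-G-Bb-D: major seventh chord on Eb = scale degree 4 → IV7.
A-C-Eb-F: root F is the dominant; dominant seventh chord there is V65.
Bb-D-F: root Bb is the tonic; major triad there is I.

I7 - IV7 - V65 - I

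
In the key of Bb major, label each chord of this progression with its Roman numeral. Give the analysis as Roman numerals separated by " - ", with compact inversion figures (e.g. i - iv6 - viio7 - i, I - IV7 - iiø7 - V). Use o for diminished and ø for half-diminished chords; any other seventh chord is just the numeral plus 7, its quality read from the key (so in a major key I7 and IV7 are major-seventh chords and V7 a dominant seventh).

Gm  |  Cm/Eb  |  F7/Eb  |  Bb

vi - ii6 - V42 - I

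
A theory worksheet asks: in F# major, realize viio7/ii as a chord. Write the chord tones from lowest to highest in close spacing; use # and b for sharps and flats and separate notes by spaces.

F## A# C# E

The slash marks an applied leading-tone chord: viio of ii. In F# major, ii is G#, so the leading tone to it is F##, a half step below.
Building a fully diminished seventh chord on F## gives F##-A#-C#-E.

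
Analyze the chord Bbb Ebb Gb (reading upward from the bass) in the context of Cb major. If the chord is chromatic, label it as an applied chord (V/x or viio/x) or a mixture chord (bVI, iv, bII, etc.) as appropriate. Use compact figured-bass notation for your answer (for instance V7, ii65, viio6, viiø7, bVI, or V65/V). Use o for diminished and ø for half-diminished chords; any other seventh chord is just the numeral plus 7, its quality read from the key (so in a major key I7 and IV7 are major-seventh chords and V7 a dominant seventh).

bIII64

The pitches Ebb-Gb-Bbb form a major triad rooted on Ebb.
Ebb is the lowered third degree of Cb major (diatonic 3 would be Eb). This is a major triad on the lowered third degree, borrowed from the parallel minor.
With Bbb in the bass the chord is in second inversion, so the figured bass is 64.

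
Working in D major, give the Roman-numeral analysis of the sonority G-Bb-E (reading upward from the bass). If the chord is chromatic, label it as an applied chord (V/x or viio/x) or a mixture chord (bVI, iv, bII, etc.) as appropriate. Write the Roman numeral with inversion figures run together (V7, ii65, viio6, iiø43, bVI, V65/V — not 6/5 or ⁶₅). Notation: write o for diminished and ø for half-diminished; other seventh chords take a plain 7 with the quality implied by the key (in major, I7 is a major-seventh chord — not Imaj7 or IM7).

The pitches E-G-Bb form a diminished triad rooted on E.
E is the second degree of D major. This is the diminished supertonic triad, borrowed from the parallel minor.
With G in the bass the chord is in first inversion, so the figured bass is 6.

iio6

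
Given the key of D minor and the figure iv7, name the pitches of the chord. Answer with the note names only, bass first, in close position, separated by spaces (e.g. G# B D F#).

G Bb D F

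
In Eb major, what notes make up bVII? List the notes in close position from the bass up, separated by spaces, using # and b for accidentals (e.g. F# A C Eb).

Db F Ab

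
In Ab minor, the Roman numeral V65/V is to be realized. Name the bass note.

D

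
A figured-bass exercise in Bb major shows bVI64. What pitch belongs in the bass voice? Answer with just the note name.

bVI in Bb major has root Gb; the chord is Gb-Bb-Db.
The figure 64 means second inversion — the fifth is in the bass.

Db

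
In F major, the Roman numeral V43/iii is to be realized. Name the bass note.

The applied chord V43/iii is rooted on E: E-G#-B-D.
The figure 43 means second inversion — the fifth is in the bass.

B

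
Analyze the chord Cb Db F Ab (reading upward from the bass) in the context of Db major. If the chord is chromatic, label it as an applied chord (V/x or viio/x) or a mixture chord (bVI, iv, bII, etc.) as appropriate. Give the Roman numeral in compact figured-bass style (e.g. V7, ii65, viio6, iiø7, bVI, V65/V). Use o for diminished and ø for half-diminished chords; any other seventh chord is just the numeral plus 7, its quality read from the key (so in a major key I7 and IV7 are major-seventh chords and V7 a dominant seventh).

V42/IV

Stacked in thirds the chord is Db-F-Ab-Cb: a dominant seventh chord on Db.
Db is not a diatonic chord root with this quality in Db major, but it lies a perfect fifth above Gb (IV), so the chord functions as an applied dominant of IV.
With Cb in the bass the chord is in third inversion, so the figured bass is 42.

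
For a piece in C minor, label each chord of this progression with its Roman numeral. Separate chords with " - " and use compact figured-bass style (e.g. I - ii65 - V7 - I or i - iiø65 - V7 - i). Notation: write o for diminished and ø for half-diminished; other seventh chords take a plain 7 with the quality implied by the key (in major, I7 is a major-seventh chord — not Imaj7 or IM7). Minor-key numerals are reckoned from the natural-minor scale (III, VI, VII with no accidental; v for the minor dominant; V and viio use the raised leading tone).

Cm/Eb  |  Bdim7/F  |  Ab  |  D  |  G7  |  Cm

i6 - viio43 - VI - V/V - V7 - i

Cm/Eb: minor triad on C = scale degree 1 → i6.
Bdim7/F: fully diminished seventh chord on B = scale degree 7 → viio43.
Ab has root Ab, degree 6 in C minor, so VI.
D: a major triad on D, the applied dominant of V → V/V.
G7: root G is the dominant; dominant seventh chord there is V7.
Cm: minor triad on C = scale degree 1 → i.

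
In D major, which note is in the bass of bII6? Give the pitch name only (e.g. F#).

bII in D major has root Eb; the chord is Eb-G-Bb.
The figure 6 means first inversion — the third is in the bass.

G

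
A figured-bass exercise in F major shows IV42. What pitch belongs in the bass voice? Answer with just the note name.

IV in F major has root Bb; the chord is Bb-D-F-A.
The figure 42 means third inversion — the seventh is in the bass.

A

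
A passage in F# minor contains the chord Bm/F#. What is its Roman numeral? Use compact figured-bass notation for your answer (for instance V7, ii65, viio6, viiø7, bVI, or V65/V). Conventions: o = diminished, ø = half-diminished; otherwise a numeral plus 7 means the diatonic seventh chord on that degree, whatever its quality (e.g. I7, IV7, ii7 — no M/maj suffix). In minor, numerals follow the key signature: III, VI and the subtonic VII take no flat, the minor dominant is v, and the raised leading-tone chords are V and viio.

iv64

The pitches B-D-F# form a minor triad rooted on B.
B is scale degree 4 in F# minor, and a minor triad on that degree is written iv.
With F# in the bass the chord is in second inversion, so the figured bass is 64.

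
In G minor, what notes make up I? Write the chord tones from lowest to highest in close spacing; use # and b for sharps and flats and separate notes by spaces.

G B D

I is the major tonic (Picardy third), borrowed from the parallel major. In G minor that root is G.
So the chord is G-B-D.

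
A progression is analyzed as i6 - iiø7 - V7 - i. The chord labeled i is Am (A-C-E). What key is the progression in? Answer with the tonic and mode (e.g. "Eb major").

i is given as A-C-E — a minor triad with root A.
If A is scale degree 1 and the mode makes that degree carry a minor triad, the tonic is A and the mode is minor.

A minor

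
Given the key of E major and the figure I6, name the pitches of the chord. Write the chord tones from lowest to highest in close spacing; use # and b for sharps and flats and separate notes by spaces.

In E major, the first degree is E, and the diatonic chord built there is a major triad.
That chord is spelled E-G#-B.
With the 6 figure the chord is in first inversion; from the bass G# upward in close position it reads G#-B-E.

G# B E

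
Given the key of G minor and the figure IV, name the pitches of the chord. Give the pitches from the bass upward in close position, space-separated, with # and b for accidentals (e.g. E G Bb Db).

IV is the major subdominant, borrowed from the parallel major. In G minor that root is C.
So the chord is C-E-G.

C E G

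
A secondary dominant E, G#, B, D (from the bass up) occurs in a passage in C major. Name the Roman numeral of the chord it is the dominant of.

vi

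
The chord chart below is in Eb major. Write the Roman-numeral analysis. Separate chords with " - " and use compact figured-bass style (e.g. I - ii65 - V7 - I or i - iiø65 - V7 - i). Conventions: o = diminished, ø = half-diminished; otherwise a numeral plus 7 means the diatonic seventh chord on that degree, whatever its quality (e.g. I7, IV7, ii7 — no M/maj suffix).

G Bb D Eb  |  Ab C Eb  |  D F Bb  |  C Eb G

I65 - IV - V6 - vi

G-Bb-D-Eb: major seventh chord on Eb = scale degree 1 → I65.
Ab-C-Eb: major triad on Ab = scale degree 4 → IV.
D-F-Bb has root Bb, degree 5 in Eb major, so V6.
C-Eb-G: minor triad on C = scale degree 6 → vi.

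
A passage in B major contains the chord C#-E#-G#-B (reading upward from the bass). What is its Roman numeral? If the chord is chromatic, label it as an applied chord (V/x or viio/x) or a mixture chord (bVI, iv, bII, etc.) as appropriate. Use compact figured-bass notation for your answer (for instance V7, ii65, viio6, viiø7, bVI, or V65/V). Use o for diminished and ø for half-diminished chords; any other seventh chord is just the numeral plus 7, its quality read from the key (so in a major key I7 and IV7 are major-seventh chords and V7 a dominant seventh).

V7/V

The pitches C#-E#-G#-B form a dominant seventh chord rooted on C#.
C# is not a diatonic chord root with this quality in B major, but it lies a perfect fifth above F# (V), so the chord functions as an applied dominant of V.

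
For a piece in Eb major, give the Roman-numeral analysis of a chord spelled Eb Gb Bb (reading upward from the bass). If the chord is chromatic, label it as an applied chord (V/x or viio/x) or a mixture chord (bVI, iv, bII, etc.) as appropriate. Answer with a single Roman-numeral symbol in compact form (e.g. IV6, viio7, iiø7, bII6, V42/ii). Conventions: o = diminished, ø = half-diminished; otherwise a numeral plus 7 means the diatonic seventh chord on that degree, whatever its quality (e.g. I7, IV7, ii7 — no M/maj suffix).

The pitches Eb-Gb-Bb form a minor triad rooted on Eb.
Eb is the first degree of Eb major. This is the minor tonic, borrowed from the parallel minor.

i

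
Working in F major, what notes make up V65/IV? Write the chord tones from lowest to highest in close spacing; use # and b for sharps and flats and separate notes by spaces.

V65/IV is a secondary dominant — the dominant seventh of IV. IV in F major is Bb, so the applied chord's root is F, a perfect fifth above.
Building a dominant seventh chord on F gives F-A-C-Eb.
The figured bass 65 indicates first inversion, placing the third (A) in the bass: A-C-Eb-F.

A C Eb F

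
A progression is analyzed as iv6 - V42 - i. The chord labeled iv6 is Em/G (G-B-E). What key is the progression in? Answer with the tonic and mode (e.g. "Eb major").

B minor

The chord Em/G is a minor triad rooted on E; its label is iv6.
If E is scale degree 4 and the mode makes that degree carry a minor triad, the tonic is B and the mode is minor.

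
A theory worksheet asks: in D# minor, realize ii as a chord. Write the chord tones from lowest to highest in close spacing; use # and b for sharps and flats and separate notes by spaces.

ii is the minor supertonic, borrowed from the parallel major (the Dorian ii). In D# minor that root is E#.
So the chord is E#-G#-B#.

E# G# B#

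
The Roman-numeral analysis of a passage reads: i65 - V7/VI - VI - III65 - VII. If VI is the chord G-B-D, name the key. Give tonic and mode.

B minor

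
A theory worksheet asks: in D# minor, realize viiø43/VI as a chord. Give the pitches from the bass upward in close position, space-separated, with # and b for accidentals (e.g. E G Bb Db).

viiø43/VI is a secondary leading-tone chord. The target VI is B in D# minor; the applied chord is rooted a semitone below, on A#.
Building a half-diminished seventh chord on A# gives A#-C#-E-G#.
The figured bass 43 indicates second inversion, placing the fifth (E) in the bass: E-G#-A#-C#.

E G# A# C#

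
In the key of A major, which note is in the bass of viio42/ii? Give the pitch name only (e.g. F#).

The applied chord viio42/ii is rooted on A#: A#-C#-E-G.
The figure 42 means third inversion — the seventh is in the bass.

G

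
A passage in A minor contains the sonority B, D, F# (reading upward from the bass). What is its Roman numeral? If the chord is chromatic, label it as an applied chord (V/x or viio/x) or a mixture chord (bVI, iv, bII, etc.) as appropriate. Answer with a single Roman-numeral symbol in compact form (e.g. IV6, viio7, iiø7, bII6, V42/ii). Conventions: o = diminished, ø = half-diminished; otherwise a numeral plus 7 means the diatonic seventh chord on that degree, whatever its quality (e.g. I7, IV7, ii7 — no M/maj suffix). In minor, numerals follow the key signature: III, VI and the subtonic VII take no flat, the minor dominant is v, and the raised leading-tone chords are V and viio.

The pitches B-D-F# form a minor triad rooted on B.
B is the second degree of A minor. This is the minor supertonic, borrowed from the parallel major (the Dorian ii).

ii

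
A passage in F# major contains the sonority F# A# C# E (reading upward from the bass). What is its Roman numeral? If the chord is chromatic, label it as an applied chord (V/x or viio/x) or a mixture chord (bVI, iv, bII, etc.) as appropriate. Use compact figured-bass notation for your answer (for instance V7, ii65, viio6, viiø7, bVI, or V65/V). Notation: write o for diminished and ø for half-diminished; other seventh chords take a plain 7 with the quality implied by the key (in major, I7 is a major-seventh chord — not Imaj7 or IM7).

The pitches F#-A#-C#-E form a dominant seventh chord rooted on F#.
F# is not a diatonic chord root with this quality in F# major, but it lies a perfect fifth above B (IV), so the chord functions as an applied dominant of IV.

V7/IV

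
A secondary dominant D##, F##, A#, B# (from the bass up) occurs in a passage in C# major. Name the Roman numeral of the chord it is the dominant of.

iii

The chord is a dominant seventh chord on B#.
A dominant resolves down a perfect fifth: B# → E#. In C# major, E# is scale degree 3, i.e. iii.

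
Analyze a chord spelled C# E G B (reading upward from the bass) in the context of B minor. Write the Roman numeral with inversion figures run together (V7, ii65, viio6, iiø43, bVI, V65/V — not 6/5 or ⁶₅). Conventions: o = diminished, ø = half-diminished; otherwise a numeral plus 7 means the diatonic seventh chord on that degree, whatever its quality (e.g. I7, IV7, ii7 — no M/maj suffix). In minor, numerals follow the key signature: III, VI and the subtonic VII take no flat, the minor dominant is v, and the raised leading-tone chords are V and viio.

iiø7

The pitches C#-E-G-B form a half-diminished seventh chord rooted on C#.
In B minor, C# is the supertonic; the diatonic half-diminished seventh chord there is iiø7.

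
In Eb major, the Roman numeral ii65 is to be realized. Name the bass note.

Ab

ii in Eb major has root F; the chord is F-Ab-C-Eb.
The figure 65 means first inversion — the third is in the bass.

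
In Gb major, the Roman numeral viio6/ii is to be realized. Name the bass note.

Bb

The applied chord viio6/ii is rooted on G: G-Bb-Db.
The figure 6 means first inversion — the third is in the bass.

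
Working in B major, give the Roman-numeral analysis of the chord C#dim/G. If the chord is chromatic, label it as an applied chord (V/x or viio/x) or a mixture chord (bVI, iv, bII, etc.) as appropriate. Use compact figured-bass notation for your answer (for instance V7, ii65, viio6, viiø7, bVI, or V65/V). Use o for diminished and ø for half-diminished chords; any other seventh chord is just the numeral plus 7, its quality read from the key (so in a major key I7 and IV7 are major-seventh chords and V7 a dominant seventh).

iio64

Stacked in thirds the chord is C#-E-G: a diminished triad on C#.
C# is the second degree of B major. This is the diminished supertonic triad, borrowed from the parallel minor.
With G in the bass the chord is in second inversion, so the figured bass is 64.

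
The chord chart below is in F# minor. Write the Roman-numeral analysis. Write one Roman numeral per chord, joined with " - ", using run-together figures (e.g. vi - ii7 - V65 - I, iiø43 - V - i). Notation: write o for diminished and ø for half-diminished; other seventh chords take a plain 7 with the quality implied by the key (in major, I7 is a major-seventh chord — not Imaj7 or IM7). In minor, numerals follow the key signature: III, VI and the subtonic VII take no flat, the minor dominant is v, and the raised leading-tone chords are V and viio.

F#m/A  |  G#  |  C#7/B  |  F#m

i6 - V/V - V42 - i

F#m/A: minor triad on F# = scale degree 1 → i6.
G#: chromatic; G# is V of V, so V/V.
C#7/B: root C# is the dominant; dominant seventh chord there is V42.
F#m: minor triad on F# = scale degree 1 → i.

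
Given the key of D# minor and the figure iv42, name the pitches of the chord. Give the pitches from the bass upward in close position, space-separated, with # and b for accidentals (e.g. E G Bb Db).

F# G# B D#

In D# minor, the fourth degree is G#, and the diatonic chord built there is a minor seventh chord.
That chord is spelled G#-B-D#-F#.
With the 42 figure the chord is in third inversion; from the bass F# upward in close position it reads F#-G#-B-D#.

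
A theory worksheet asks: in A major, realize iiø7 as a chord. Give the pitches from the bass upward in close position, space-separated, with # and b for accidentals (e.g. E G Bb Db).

B D F A

iiø7 is the half-diminished supertonic seventh, borrowed from the parallel minor. In A major that root is B.
So the chord is B-D-F-A.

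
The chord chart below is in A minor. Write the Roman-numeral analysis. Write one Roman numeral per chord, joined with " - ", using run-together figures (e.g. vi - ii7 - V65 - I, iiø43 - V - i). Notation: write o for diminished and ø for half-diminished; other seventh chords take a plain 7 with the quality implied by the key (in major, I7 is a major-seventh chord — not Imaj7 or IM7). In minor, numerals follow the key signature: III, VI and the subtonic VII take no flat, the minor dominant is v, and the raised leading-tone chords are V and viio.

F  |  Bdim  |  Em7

VI - iio - v7

F: root F is the submediant; major triad there is VI.
Bdim has root B, degree 2 in A minor, so iio.
Em7: root E is the dominant; minor seventh chord there is v7.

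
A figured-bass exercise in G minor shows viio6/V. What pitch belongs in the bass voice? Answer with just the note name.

E

The applied chord viio6/V is rooted on C#: C#-E-G.
The figure 6 means first inversion — the third is in the bass.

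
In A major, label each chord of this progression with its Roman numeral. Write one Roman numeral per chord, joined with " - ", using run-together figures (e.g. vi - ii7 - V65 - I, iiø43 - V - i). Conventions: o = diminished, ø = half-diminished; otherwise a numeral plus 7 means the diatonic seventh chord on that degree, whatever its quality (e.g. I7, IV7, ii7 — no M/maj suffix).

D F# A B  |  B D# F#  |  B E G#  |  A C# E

ii65 - V/V - V64 - I

D-F#-A-B: minor seventh chord on B = scale degree 2 → ii65.
B-D#-F#: a major triad on B, the applied dominant of V → V/V.
B-E-G#: major triad on E = scale degree 5 → V64.
A-C#-E: root A is the tonic; major triad there is I.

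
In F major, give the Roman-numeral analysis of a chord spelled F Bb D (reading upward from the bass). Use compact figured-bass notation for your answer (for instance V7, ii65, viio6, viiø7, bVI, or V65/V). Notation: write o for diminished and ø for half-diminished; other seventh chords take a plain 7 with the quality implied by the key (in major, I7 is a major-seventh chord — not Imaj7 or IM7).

IV64

Stacked in thirds the chord is Bb-D-F: a major triad on Bb.
Bb is scale degree 4 in F major, and a major triad on that degree is written IV.
With F in the bass the chord is in second inversion, so the figured bass is 64.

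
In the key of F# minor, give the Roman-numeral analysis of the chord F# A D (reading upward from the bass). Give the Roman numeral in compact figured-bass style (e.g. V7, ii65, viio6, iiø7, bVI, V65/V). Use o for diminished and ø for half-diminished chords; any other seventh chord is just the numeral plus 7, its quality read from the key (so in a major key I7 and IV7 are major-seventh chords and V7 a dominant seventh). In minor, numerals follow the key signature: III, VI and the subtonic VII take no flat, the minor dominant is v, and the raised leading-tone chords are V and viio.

Stacked in thirds the chord is D-F#-A: a major triad on D.
In F# minor, D is the submediant; the diatonic major triad there is VI.
With F# in the bass the chord is in first inversion, so the figured bass is 6.

VI6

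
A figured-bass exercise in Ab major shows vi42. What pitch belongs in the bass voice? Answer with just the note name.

vi in Ab major has root F; the chord is F-Ab-C-Eb.
The figure 42 means third inversion — the seventh is in the bass.

Eb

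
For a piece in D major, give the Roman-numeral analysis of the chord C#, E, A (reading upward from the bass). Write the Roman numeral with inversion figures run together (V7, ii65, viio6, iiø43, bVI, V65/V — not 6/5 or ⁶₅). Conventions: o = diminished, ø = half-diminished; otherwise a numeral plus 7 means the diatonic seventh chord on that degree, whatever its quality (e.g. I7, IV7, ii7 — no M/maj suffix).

V6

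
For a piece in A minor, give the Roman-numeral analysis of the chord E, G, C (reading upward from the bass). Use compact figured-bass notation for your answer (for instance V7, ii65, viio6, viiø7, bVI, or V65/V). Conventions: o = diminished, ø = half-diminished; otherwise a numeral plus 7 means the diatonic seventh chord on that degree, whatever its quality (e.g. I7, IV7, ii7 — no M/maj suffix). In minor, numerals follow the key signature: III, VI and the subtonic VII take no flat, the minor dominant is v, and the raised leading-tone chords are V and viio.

Stacked in thirds the chord is C-E-G: a major triad on C.
In A minor, C is the mediant; the diatonic major triad there is III.
With E in the bass the chord is in first inversion, so the figured bass is 6.

III6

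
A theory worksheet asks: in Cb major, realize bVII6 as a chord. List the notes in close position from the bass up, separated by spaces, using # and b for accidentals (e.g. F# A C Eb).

bVII6 is a major triad on the lowered seventh degree (the subtonic), borrowed from the parallel minor. In Cb major that root is Bbb.
So the chord is Bbb-Db-Fb.
With the 6 figure the chord is in first inversion; from the bass Db upward in close position it reads Db-Fb-Bbb.

Db Fb Bbb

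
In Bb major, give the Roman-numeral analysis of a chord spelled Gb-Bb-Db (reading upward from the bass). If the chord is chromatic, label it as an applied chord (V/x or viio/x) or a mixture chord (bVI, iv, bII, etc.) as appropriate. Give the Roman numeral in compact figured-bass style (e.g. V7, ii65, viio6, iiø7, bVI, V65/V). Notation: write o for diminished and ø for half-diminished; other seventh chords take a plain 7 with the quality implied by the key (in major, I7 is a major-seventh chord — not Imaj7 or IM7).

bVI

Stacked in thirds the chord is Gb-Bb-Db: a major triad on Gb.
Gb is the lowered sixth degree of Bb major (diatonic 6 would be G). This is a major triad on the lowered sixth degree, borrowed from the parallel minor.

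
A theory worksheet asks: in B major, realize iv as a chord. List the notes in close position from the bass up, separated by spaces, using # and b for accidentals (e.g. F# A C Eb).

E G B

iv is the minor subdominant, borrowed from the parallel minor. In B major that root is E.
So the chord is E-G-B, a minor triad.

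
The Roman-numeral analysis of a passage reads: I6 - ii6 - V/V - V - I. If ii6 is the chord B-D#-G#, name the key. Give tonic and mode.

F# major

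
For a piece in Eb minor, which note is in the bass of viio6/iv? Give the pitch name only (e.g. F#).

The applied chord viio6/iv is rooted on G: G-Bb-Db.
The figure 6 means first inversion — the third is in the bass.

Bb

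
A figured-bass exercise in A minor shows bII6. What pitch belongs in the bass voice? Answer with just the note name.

bII in A minor has root Bb; the chord is Bb-D-F.
The figure 6 means first inversion — the third is in the bass.

D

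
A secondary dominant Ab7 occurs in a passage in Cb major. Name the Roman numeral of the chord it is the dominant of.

ii

The chord is a dominant seventh chord on Ab.
A dominant resolves down a perfect fifth: Ab → Db. In Cb major, Db is scale degree 2, i.e. ii.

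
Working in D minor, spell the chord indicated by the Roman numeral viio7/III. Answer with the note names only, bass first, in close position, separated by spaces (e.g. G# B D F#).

E G Bb Db

viio7/III is a secondary leading-tone chord. The target III is F in D minor; the applied chord is rooted a semitone below, on E.
Building a fully diminished seventh chord on E gives E-G-Bb-Db.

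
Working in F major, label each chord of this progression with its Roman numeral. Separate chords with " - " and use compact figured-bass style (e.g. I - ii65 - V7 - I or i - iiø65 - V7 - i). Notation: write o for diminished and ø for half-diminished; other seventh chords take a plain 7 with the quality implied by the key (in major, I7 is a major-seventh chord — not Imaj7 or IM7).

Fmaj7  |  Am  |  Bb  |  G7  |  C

I7 - iii - IV - V7/V - V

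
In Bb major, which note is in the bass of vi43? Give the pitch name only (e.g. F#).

D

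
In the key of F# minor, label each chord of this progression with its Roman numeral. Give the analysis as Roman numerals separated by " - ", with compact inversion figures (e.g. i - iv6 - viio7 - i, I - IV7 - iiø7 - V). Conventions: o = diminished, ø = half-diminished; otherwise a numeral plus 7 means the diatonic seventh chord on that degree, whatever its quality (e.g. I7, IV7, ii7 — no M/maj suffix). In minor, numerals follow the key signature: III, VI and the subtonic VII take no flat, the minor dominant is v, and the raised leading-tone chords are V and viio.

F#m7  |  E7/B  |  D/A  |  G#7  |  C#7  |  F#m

i7 - VII43 - VI64 - V7/V - V7 - i

F#m7: minor seventh chord on F# = scale degree 1 → i7.
E7/B has root E, degree 7 in F# minor, so VII43.
D/A: major triad on D = scale degree 6 → VI64.
G#7: a dominant seventh chord on G#, the applied dominant of V → V7/V.
C#7: dominant seventh chord on C# = scale degree 5 → V7.
F#m: root F# is the tonic; minor triad there is i.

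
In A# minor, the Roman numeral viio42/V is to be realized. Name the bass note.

The applied chord viio42/V is rooted on D##: D##-F##-A#-C#.
The figure 42 means third inversion — the seventh is in the bass.

C#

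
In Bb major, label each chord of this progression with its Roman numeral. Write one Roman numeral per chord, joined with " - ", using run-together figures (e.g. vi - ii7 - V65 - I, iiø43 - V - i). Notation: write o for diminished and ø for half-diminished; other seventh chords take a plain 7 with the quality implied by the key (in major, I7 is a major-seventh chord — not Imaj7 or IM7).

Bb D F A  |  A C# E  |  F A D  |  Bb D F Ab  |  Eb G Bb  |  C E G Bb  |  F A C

Bb-D-F-A has root Bb, degree 1 in Bb major, so I7.
A-C#-E: chromatic; A is V of iii, so V/iii.
F-A-D: root D is the mediant; minor triad there is iii6.
Bb-D-F-Ab: chromatic; Bb is V of IV, so V7/IV.
Eb-G-Bb has root Eb, degree 4 in Bb major, so IV.
C-E-G-Bb: a dominant seventh chord on C, the applied dominant of V → V7/V.
F-A-C: root F is the dominant; major triad there is V.

I7 - V/iii - iii6 - V7/IV - IV - V7/V - V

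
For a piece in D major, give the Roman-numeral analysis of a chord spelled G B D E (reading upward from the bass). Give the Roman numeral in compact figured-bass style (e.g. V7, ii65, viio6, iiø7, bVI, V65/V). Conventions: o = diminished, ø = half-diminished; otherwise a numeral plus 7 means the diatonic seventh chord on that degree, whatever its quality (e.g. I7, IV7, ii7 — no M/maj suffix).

ii65

The pitches E-G-B-D form a minor seventh chord rooted on E.
E is scale degree 2 in D major, and a minor seventh chord on that degree is written ii7.
With G in the bass the chord is in first inversion, so the figured bass is 65.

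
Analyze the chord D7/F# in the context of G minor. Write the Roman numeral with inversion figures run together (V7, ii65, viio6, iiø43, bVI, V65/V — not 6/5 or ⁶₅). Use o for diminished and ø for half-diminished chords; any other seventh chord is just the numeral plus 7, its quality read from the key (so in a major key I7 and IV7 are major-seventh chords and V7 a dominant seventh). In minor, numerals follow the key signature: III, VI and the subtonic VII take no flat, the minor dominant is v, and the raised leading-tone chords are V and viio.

V65

The pitches D-F#-A-C form a dominant seventh chord rooted on D.
In G minor, D is the dominant; the diatonic dominant seventh chord there is V7.
With F# in the bass the chord is in first inversion, so the figured bass is 65.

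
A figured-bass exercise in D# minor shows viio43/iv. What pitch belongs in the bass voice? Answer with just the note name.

C#

The applied chord viio43/iv is rooted on F##: F##-A#-C#-E.
The figure 43 means second inversion — the fifth is in the bass.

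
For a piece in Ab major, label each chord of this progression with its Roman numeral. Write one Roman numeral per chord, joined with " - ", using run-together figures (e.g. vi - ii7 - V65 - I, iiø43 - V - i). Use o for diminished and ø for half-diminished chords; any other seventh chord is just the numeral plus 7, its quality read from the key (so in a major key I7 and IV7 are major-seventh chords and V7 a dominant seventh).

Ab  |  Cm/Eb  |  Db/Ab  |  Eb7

I - iii6 - IV64 - V7

Ab: root Ab is the tonic; major triad there is I.
Cm/Eb has root C, degree 3 in Ab major, so iii6.
Db/Ab: major triad on Db = scale degree 4 → IV64.
Eb7: root Eb is the dominant; dominant seventh chord there is V7.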